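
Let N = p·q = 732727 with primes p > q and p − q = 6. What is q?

Since p = q + 6, we have 732727 = q(q + 6), so q² + 6q − 732727 = 0.
Discriminant: 6² + 4·732727 = 36 + 2930908 = 2930944; √2930944 = 1712.
q = (−6 + 1712)/2 = 853, and p = q + 6 = 859.
Check: 853 · 859 = 732727.

853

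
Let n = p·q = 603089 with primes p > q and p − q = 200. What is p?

Since p = q + 200, we have 603089 = q(q + 200), so q² + 200q − 603089 = 0.
Discriminant: 200² + 4·603089 = 40000 + 2412356 = 2452356; √2452356 = 1566.
q = (−200 + 1566)/2 = 683, and p = q + 200 = 883.
Check: 683 · 883 = 603089.

883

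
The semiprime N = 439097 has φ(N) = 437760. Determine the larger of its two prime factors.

φ(n) = (p−1)(q−1) = n − (p+q) + 1, so p + q = 439097 − 437760 + 1 = 1338.
p and q are the roots of t² − 1338t + 439097 = 0.
Discriminant: 1338² − 4·439097 = 1790244 − 1756388 = 33856; √33856 = 184.
q = (1338 − 184)/2 = 577, p = (1338 + 184)/2 = 761.
Check: 577 · 761 = 439097.

761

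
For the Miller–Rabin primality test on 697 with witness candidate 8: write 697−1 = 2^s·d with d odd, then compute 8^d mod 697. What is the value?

576

697 − 1 = 696 = 2^3 · 87, so d = 87.
8^1 ≡ 8 (mod 697)
8^2 ≡ 8^2 = 64 ≡ 64 (mod 697)
8^4 ≡ 64^2 = 4096 ≡ 611 (mod 697)
8^8 ≡ 611^2 = 373321 ≡ 426 (mod 697)
8^16 ≡ 426^2 = 181476 ≡ 256 (mod 697)
8^32 ≡ 256^2 = 65536 ≡ 18 (mod 697)
8^64 ≡ 18^2 = 324 ≡ 324 (mod 697)
87 = 64 + 16 + 4 + 2 + 1 in binary powers of 2.
So 8^87 ≡ 324 · 256 · 611 · 64 · 8 ≡ 576 (mod 697).
Squaring chain: 576 → 4 → 16; never reaches −1, so base 8 is a Miller–Rabin witness that 697 is composite.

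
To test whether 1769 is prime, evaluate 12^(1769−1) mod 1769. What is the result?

12^1 ≡ 12 (mod 1769)
12^2 ≡ 12^2 = 144 ≡ 144 (mod 1769)
12^4 ≡ 144^2 = 20736 ≡ 1277 (mod 1769)
12^8 ≡ 1277^2 = 1630729 ≡ 1480 (mod 1769)
12^16 ≡ 1480^2 = 2190400 ≡ 378 (mod 1769)
12^32 ≡ 378^2 = 142884 ≡ 1364 (mod 1769)
12^64 ≡ 1364^2 = 1860496 ≡ 1277 (mod 1769)
12^128 ≡ 1277^2 = 1630729 ≡ 1480 (mod 1769)
12^256 ≡ 1480^2 = 2190400 ≡ 378 (mod 1769)
12^512 ≡ 378^2 = 142884 ≡ 1364 (mod 1769)
12^1024 ≡ 1364^2 = 1860496 ≡ 1277 (mod 1769)
1768 = 1024 + 512 + 128 + 64 + 32 + 8 in binary powers of 2.
So 12^1768 ≡ 1277 · 1364 · 1480 · 1277 · 1364 · 1480 ≡ 1306 (mod 1769).
Since 1306 ≠ 1, base 12 is a Fermat witness: 1769 is composite.

1306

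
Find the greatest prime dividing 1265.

23

1265 = 5 · 253
253 = 11 · 23
23 is prime.
So 1265 = 5 · 11 · 23; the largest prime factor is 23.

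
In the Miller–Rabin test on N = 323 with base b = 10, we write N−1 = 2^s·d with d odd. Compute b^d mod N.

323 − 1 = 322 = 2^1 · 161, so d = 161.
10^1 ≡ 10 (mod 323)
10^2 ≡ 10^2 = 100 ≡ 100 (mod 323)
10^4 ≡ 100^2 = 10000 ≡ 310 (mod 323)
10^8 ≡ 310^2 = 96100 ≡ 169 (mod 323)
10^16 ≡ 169^2 = 28561 ≡ 137 (mod 323)
10^32 ≡ 137^2 = 18769 ≡ 35 (mod 323)
10^64 ≡ 35^2 = 1225 ≡ 256 (mod 323)
10^128 ≡ 256^2 = 65536 ≡ 290 (mod 323)
161 = 128 + 32 + 1 in binary powers of 2.
So 10^161 ≡ 290 · 35 · 10 ≡ 78 (mod 323).
Squaring chain: 78; never reaches −1, so base 10 is a Miller–Rabin witness that 323 is composite.

78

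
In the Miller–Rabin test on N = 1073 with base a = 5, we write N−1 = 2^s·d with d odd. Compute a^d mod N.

1073 − 1 = 1072 = 2^4 · 67, so d = 67.
5^1 ≡ 5 (mod 1073)
5^2 ≡ 5^2 = 25 ≡ 25 (mod 1073)
5^4 ≡ 25^2 = 625 ≡ 625 (mod 1073)
5^8 ≡ 625^2 = 390625 ≡ 53 (mod 1073)
5^16 ≡ 53^2 = 2809 ≡ 663 (mod 1073)
5^32 ≡ 663^2 = 439569 ≡ 712 (mod 1073)
5^64 ≡ 712^2 = 506944 ≡ 488 (mod 1073)
67 = 64 + 2 + 1 in binary powers of 2.
So 5^67 ≡ 488 · 25 · 5 ≡ 912 (mod 1073).
Squaring chain: 912 → 169 → 663 → 712; never reaches −1, so base 5 is a Miller–Rabin witness that 1073 is composite.

912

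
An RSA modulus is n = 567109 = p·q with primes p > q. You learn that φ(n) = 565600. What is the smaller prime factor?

φ(n) = (p−1)(q−1) = n − (p+q) + 1, so p + q = 567109 − 565600 + 1 = 1510.
p and q are the roots of t² − 1510t + 567109 = 0.
Discriminant: 1510² − 4·567109 = 2280100 − 2268436 = 11664; √11664 = 108.
q = (1510 − 108)/2 = 701, p = (1510 + 108)/2 = 809.
Check: 701 · 809 = 567109.

701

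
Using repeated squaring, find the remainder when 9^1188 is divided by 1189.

575

9^1 ≡ 9 (mod 1189)
9^2 ≡ 9^2 = 81 ≡ 81 (mod 1189)
9^4 ≡ 81^2 = 6561 ≡ 616 (mod 1189)
9^8 ≡ 616^2 = 379456 ≡ 165 (mod 1189)
9^16 ≡ 165^2 = 27225 ≡ 1067 (mod 1189)
9^32 ≡ 1067^2 = 1138489 ≡ 616 (mod 1189)
9^64 ≡ 616^2 = 379456 ≡ 165 (mod 1189)
9^128 ≡ 165^2 = 27225 ≡ 1067 (mod 1189)
9^256 ≡ 1067^2 = 1138489 ≡ 616 (mod 1189)
9^512 ≡ 616^2 = 379456 ≡ 165 (mod 1189)
9^1024 ≡ 165^2 = 27225 ≡ 1067 (mod 1189)
1188 = 1024 + 128 + 32 + 4 in binary powers of 2.
So 9^1188 ≡ 1067 · 1067 · 616 · 616 ≡ 575 (mod 1189).
Since 575 ≠ 1, base 9 is a Fermat witness: 1189 is composite.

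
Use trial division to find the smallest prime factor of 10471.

10471 is odd.
Digit sum 13, not divisible by 3.
Ends in 1: not divisible by 5.
7: 10471 = 7·1495 + 6
11: 10471 = 11·951 + 10
13: 10471 = 13·805 + 6
17: 10471 = 17·615 + 16
19: 10471 = 19·551 + 2
23: 10471 = 23·455 + 6
29: 10471 = 29·361 + 2
31: 10471 = 31·337 + 24
37: 10471 = 37·283

37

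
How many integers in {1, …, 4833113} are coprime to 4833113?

4747248

Factor: 4833113 = 149 · 163 · 199.
φ(4833113) = (149−1) · (163−1) · (199−1) = 148 · 162 · 198 = 4747248.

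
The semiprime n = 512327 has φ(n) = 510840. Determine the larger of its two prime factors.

947

φ(n) = (p−1)(q−1) = n − (p+q) + 1, so p + q = 512327 − 510840 + 1 = 1488.
p and q are the roots of t² − 1488t + 512327 = 0.
Discriminant: 1488² − 4·512327 = 2214144 − 2049308 = 164836; √164836 = 406.
q = (1488 − 406)/2 = 541, p = (1488 + 406)/2 = 947.
Check: 541 · 947 = 512327.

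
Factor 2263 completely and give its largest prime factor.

73

2263 = 31 · 73
73 is prime.
So 2263 = 31 · 73; the largest prime factor is 73.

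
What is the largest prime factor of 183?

61

183 = 3 · 61
61 is prime.
So 183 = 3 · 61; the largest prime factor is 61.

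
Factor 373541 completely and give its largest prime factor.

73

373541 = 7 · 53363
53363 = 17 · 3139
3139 = 43 · 73
73 is prime.
So 373541 = 7 · 17 · 43 · 73; the largest prime factor is 73.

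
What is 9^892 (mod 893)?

788

9^1 ≡ 9 (mod 893)
9^2 ≡ 9^2 = 81 ≡ 81 (mod 893)
9^4 ≡ 81^2 = 6561 ≡ 310 (mod 893)
9^8 ≡ 310^2 = 96100 ≡ 549 (mod 893)
9^16 ≡ 549^2 = 301401 ≡ 460 (mod 893)
9^32 ≡ 460^2 = 211600 ≡ 852 (mod 893)
9^64 ≡ 852^2 = 725904 ≡ 788 (mod 893)
9^128 ≡ 788^2 = 620944 ≡ 309 (mod 893)
9^256 ≡ 309^2 = 95481 ≡ 823 (mod 893)
9^512 ≡ 823^2 = 677329 ≡ 435 (mod 893)
892 = 512 + 256 + 64 + 32 + 16 + 8 + 4 in binary powers of 2.
So 9^892 ≡ 435 · 823 · 788 · 852 · 460 · 549 · 310 ≡ 788 (mod 893).
Since 788 ≠ 1, base 9 is a Fermat witness: 893 is composite.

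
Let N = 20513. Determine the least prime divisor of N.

20513 is odd.
Digit sum 11, not divisible by 3.
Ends in 3: not divisible by 5.
7: 20513 = 7·2930 + 3
11: 20513 = 11·1864 + 9
13: 20513 = 13·1577 + 12
17: 20513 = 17·1206 + 11
19: 20513 = 19·1079 + 12
23: 20513 = 23·891 + 20
29: 20513 = 29·707 + 10
31: 20513 = 31·661 + 22
37: 20513 = 37·554 + 15
41: 20513 = 41·500 + 13
43: 20513 = 43·477 + 2
47: 20513 = 47·436 + 21
53: 20513 = 53·387 + 2
59: 20513 = 59·347 + 40
61: 20513 = 61·336 + 17
67: 20513 = 67·306 + 11
71: 20513 = 71·288 + 65
73: 20513 = 73·281

73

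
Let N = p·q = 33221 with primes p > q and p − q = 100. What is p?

239

Since p = q + 100, we have 33221 = q(q + 100), so q² + 100q − 33221 = 0.
Discriminant: 100² + 4·33221 = 10000 + 132884 = 142884; √142884 = 378.
q = (−100 + 378)/2 = 139, and p = q + 100 = 239.
Check: 139 · 239 = 33221.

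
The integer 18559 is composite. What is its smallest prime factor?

18559 is odd.
Digit sum 28, not divisible by 3.
Ends in 9: not divisible by 5.
7: 18559 = 7·2651 + 2
11: 18559 = 11·1687 + 2
13: 18559 = 13·1427 + 8
17: 18559 = 17·1091 + 12
19: 18559 = 19·976 + 15
23: 18559 = 23·806 + 21
29: 18559 = 29·639 + 28
31: 18559 = 31·598 + 21
37: 18559 = 37·501 + 22
41: 18559 = 41·452 + 27
43: 18559 = 43·431 + 26
47: 18559 = 47·394 + 41
53: 18559 = 53·350 + 9
59: 18559 = 59·314 + 33
61: 18559 = 61·304 + 15
67: 18559 = 67·277

67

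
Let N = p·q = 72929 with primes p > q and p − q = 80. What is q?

Since p = q + 80, we have 72929 = q(q + 80), so q² + 80q − 72929 = 0.
Discriminant: 80² + 4·72929 = 6400 + 291716 = 298116; √298116 = 546.
q = (−80 + 546)/2 = 233, and p = q + 80 = 313.
Check: 233 · 313 = 72929.

233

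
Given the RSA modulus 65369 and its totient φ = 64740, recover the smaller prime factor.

131

φ(n) = (p−1)(q−1) = n − (p+q) + 1, so p + q = 65369 − 64740 + 1 = 630.
p and q are the roots of t² − 630t + 65369 = 0.
Discriminant: 630² − 4·65369 = 396900 − 261476 = 135424; √135424 = 368.
q = (630 − 368)/2 = 131, p = (630 + 368)/2 = 499.
Check: 131 · 499 = 65369.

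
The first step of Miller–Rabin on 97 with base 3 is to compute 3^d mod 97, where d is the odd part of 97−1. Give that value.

27

97 − 1 = 96 = 2^5 · 3, so d = 3.
3^1 ≡ 3 (mod 97)
3^2 ≡ 3^2 = 9 ≡ 9 (mod 97)
3 = 2 + 1 in binary powers of 2.
So 3^3 ≡ 9 · 3 ≡ 27 (mod 97).
Squaring chain: 27 → 50 → 75 → 96 → 1; reaches −1, so base 3 does not prove 97 composite.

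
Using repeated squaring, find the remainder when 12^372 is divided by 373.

12^1 ≡ 12 (mod 373)
12^2 ≡ 12^2 = 144 ≡ 144 (mod 373)
12^4 ≡ 144^2 = 20736 ≡ 221 (mod 373)
12^8 ≡ 221^2 = 48841 ≡ 351 (mod 373)
12^16 ≡ 351^2 = 123201 ≡ 111 (mod 373)
12^32 ≡ 111^2 = 12321 ≡ 12 (mod 373)
12^64 ≡ 12^2 = 144 ≡ 144 (mod 373)
12^128 ≡ 144^2 = 20736 ≡ 221 (mod 373)
12^256 ≡ 221^2 = 48841 ≡ 351 (mod 373)
372 = 256 + 64 + 32 + 16 + 4 in binary powers of 2.
So 12^372 ≡ 351 · 144 · 12 · 111 · 221 ≡ 1 (mod 373).
Since the result is 1, base 12 gives no evidence that 373 is composite.

1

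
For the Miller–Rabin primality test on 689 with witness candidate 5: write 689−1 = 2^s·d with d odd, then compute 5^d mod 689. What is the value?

359

689 − 1 = 688 = 2^4 · 43, so d = 43.
5^1 ≡ 5 (mod 689)
5^2 ≡ 5^2 = 25 ≡ 25 (mod 689)
5^4 ≡ 25^2 = 625 ≡ 625 (mod 689)
5^8 ≡ 625^2 = 390625 ≡ 651 (mod 689)
5^16 ≡ 651^2 = 423801 ≡ 66 (mod 689)
5^32 ≡ 66^2 = 4356 ≡ 222 (mod 689)
43 = 32 + 8 + 2 + 1 in binary powers of 2.
So 5^43 ≡ 222 · 651 · 25 · 5 ≡ 359 (mod 689).
Squaring chain: 359 → 38 → 66 → 222; never reaches −1, so base 5 is a Miller–Rabin witness that 689 is composite.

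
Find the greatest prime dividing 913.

83

913 = 11 · 83
83 is prime.
So 913 = 11 · 83; the largest prime factor is 83.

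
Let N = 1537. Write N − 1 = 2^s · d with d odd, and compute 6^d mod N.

216

1537 − 1 = 1536 = 2^9 · 3, so d = 3.
6^1 ≡ 6 (mod 1537)
6^2 ≡ 6^2 = 36 ≡ 36 (mod 1537)
3 = 2 + 1 in binary powers of 2.
So 6^3 ≡ 36 · 6 ≡ 216 (mod 1537).
Squaring chain: 216 → 546 → 1475 → 770 → 1155 → 1446 → 596 → 169 → 895; never reaches −1, so base 6 is a Miller–Rabin witness that 1537 is composite.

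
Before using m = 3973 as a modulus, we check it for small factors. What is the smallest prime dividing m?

29

3973 is odd.
Digit sum 22, not divisible by 3.
Ends in 3: not divisible by 5.
7: 3973 = 7·567 + 4
11: 3973 = 11·361 + 2
13: 3973 = 13·305 + 8
17: 3973 = 17·233 + 12
19: 3973 = 19·209 + 2
23: 3973 = 23·172 + 17
29: 3973 = 29·137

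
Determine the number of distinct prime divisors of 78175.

3

78175 = 5^2 · 3127
3127 = 53 · 59
78175 = 5^2 · 53 · 59, which has 3 distinct prime factors.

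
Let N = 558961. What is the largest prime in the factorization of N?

558961 = 13 · 42997
42997 = 19 · 2263
2263 = 31 · 73
73 is prime.
So 558961 = 13 · 19 · 31 · 73; the largest prime factor is 73.

73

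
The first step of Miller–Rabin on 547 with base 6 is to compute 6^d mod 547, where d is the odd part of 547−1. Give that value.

1

547 − 1 = 546 = 2^1 · 273, so d = 273.
6^1 ≡ 6 (mod 547)
6^2 ≡ 6^2 = 36 ≡ 36 (mod 547)
6^4 ≡ 36^2 = 1296 ≡ 202 (mod 547)
6^8 ≡ 202^2 = 40804 ≡ 326 (mod 547)
6^16 ≡ 326^2 = 106276 ≡ 158 (mod 547)
6^32 ≡ 158^2 = 24964 ≡ 349 (mod 547)
6^64 ≡ 349^2 = 121801 ≡ 367 (mod 547)
6^128 ≡ 367^2 = 134689 ≡ 127 (mod 547)
6^256 ≡ 127^2 = 16129 ≡ 266 (mod 547)
273 = 256 + 16 + 1 in binary powers of 2.
So 6^273 ≡ 266 · 158 · 6 ≡ 1 (mod 547).
Since 6^d ≡ 1 (mod 547), base 6 does not prove 547 composite.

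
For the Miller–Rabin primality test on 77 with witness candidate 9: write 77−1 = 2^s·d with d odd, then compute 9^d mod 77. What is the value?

77 − 1 = 76 = 2^2 · 19, so d = 19.
9^1 ≡ 9 (mod 77)
9^2 ≡ 9^2 = 81 ≡ 4 (mod 77)
9^4 ≡ 4^2 = 16 ≡ 16 (mod 77)
9^8 ≡ 16^2 = 256 ≡ 25 (mod 77)
9^16 ≡ 25^2 = 625 ≡ 9 (mod 77)
19 = 16 + 2 + 1 in binary powers of 2.
So 9^19 ≡ 9 · 4 · 9 ≡ 16 (mod 77).
Squaring chain: 16 → 25; never reaches −1, so base 9 is a Miller–Rabin witness that 77 is composite.

16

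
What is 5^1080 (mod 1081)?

5^1 ≡ 5 (mod 1081)
5^2 ≡ 5^2 = 25 ≡ 25 (mod 1081)
5^4 ≡ 25^2 = 625 ≡ 625 (mod 1081)
5^8 ≡ 625^2 = 390625 ≡ 384 (mod 1081)
5^16 ≡ 384^2 = 147456 ≡ 440 (mod 1081)
5^32 ≡ 440^2 = 193600 ≡ 101 (mod 1081)
5^64 ≡ 101^2 = 10201 ≡ 472 (mod 1081)
5^128 ≡ 472^2 = 222784 ≡ 98 (mod 1081)
5^256 ≡ 98^2 = 9604 ≡ 956 (mod 1081)
5^512 ≡ 956^2 = 913936 ≡ 491 (mod 1081)
5^1024 ≡ 491^2 = 241081 ≡ 18 (mod 1081)
1080 = 1024 + 32 + 16 + 8 in binary powers of 2.
So 5^1080 ≡ 18 · 101 · 440 · 384 ≡ 968 (mod 1081).
Since 968 ≠ 1, base 5 is a Fermat witness: 1081 is composite.

968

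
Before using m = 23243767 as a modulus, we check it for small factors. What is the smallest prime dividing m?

71

23243767 is odd.
Digit sum 34, not divisible by 3.
Ends in 7: not divisible by 5.
7: 23243767 = 7·3320538 + 1
11: 23243767 = 11·2113069 + 8
13: 23243767 = 13·1787982 + 1
17: 23243767 = 17·1367280 + 7
19: 23243767 = 19·1223356 + 3
23: 23243767 = 23·1010598 + 13
29: 23243767 = 29·801509 + 6
31: 23243767 = 31·749798 + 29
37: 23243767 = 37·628209 + 34
41: 23243767 = 41·566921 + 6
43: 23243767 = 43·540552 + 31
47: 23243767 = 47·494548 + 11
53: 23243767 = 53·438561 + 34
59: 23243767 = 59·393962 + 9
61: 23243767 = 61·381045 + 22
67: 23243767 = 67·346921 + 60
71: 23243767 = 71·327377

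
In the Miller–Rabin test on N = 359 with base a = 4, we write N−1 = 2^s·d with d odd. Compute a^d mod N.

1

359 − 1 = 358 = 2^1 · 179, so d = 179.
4^1 ≡ 4 (mod 359)
4^2 ≡ 4^2 = 16 ≡ 16 (mod 359)
4^4 ≡ 16^2 = 256 ≡ 256 (mod 359)
4^8 ≡ 256^2 = 65536 ≡ 198 (mod 359)
4^16 ≡ 198^2 = 39204 ≡ 73 (mod 359)
4^32 ≡ 73^2 = 5329 ≡ 303 (mod 359)
4^64 ≡ 303^2 = 91809 ≡ 264 (mod 359)
4^128 ≡ 264^2 = 69696 ≡ 50 (mod 359)
179 = 128 + 32 + 16 + 2 + 1 in binary powers of 2.
So 4^179 ≡ 50 · 303 · 73 · 16 · 4 ≡ 1 (mod 359).
Since 4^d ≡ 1 (mod 359), base 4 does not prove 359 composite.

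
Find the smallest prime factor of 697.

17

697 is odd.
Digit sum 22, not divisible by 3.
Ends in 7: not divisible by 5.
7: 697 = 7·99 + 4
11: 697 = 11·63 + 4
13: 697 = 13·53 + 8
17: 697 = 17·41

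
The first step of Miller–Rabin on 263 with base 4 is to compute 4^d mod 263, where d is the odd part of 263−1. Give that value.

263 − 1 = 262 = 2^1 · 131, so d = 131.
4^1 ≡ 4 (mod 263)
4^2 ≡ 4^2 = 16 ≡ 16 (mod 263)
4^4 ≡ 16^2 = 256 ≡ 256 (mod 263)
4^8 ≡ 256^2 = 65536 ≡ 49 (mod 263)
4^16 ≡ 49^2 = 2401 ≡ 34 (mod 263)
4^32 ≡ 34^2 = 1156 ≡ 104 (mod 263)
4^64 ≡ 104^2 = 10816 ≡ 33 (mod 263)
4^128 ≡ 33^2 = 1089 ≡ 37 (mod 263)
131 = 128 + 2 + 1 in binary powers of 2.
So 4^131 ≡ 37 · 16 · 4 ≡ 1 (mod 263).
Since 4^d ≡ 1 (mod 263), base 4 does not prove 263 composite.

1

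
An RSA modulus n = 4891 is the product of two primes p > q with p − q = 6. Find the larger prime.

73

Since p = q + 6, we have 4891 = q(q + 6), so q² + 6q − 4891 = 0.
Discriminant: 6² + 4·4891 = 36 + 19564 = 19600; √19600 = 140.
q = (−6 + 140)/2 = 67, and p = q + 6 = 73.
Check: 67 · 73 = 4891.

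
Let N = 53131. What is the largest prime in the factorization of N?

53131 = 13 · 4087
4087 = 61 · 67
67 is prime.
So 53131 = 13 · 61 · 67; the largest prime factor is 67.

67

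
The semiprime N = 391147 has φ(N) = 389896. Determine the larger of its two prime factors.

φ(n) = (p−1)(q−1) = n − (p+q) + 1, so p + q = 391147 − 389896 + 1 = 1252.
p and q are the roots of t² − 1252t + 391147 = 0.
Discriminant: 1252² − 4·391147 = 1567504 − 1564588 = 2916; √2916 = 54.
q = (1252 − 54)/2 = 599, p = (1252 + 54)/2 = 653.
Check: 599 · 653 = 391147.

653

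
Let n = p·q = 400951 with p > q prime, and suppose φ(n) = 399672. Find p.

φ(n) = (p−1)(q−1) = n − (p+q) + 1, so p + q = 400951 − 399672 + 1 = 1280.
p and q are the roots of t² − 1280t + 400951 = 0.
Discriminant: 1280² − 4·400951 = 1638400 − 1603804 = 34596; √34596 = 186.
q = (1280 − 186)/2 = 547, p = (1280 + 186)/2 = 733.
Check: 547 · 733 = 400951.

733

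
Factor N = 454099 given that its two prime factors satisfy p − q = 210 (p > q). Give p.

787

Since p = q + 210, we have 454099 = q(q + 210), so q² + 210q − 454099 = 0.
Discriminant: 210² + 4·454099 = 44100 + 1816396 = 1860496; √1860496 = 1364.
q = (−210 + 1364)/2 = 577, and p = q + 210 = 787.
Check: 577 · 787 = 454099.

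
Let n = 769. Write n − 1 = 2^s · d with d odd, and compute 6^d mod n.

769 − 1 = 768 = 2^8 · 3, so d = 3.
6^1 ≡ 6 (mod 769)
6^2 ≡ 6^2 = 36 ≡ 36 (mod 769)
3 = 2 + 1 in binary powers of 2.
So 6^3 ≡ 36 · 6 ≡ 216 (mod 769).
Squaring chain: 216 → 516 → 182 → 57 → 173 → 707 → 768 → 1; reaches −1, so base 6 does not prove 769 composite.

216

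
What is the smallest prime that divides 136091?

136091 is odd.
Digit sum 20, not divisible by 3.
Ends in 1: not divisible by 5.
7: 136091 = 7·19441 + 4
11: 136091 = 11·12371 + 10
13: 136091 = 13·10468 + 7
17: 136091 = 17·8005 + 6
19: 136091 = 19·7162 + 13
23: 136091 = 23·5917

23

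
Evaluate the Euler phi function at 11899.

11664

Factor: 11899 = 73 · 163.
φ(11899) = (73−1) · (163−1) = 72 · 162 = 11664.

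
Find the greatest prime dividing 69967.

61

69967 = 31 · 2257
2257 = 37 · 61
61 is prime.
So 69967 = 31 · 37 · 61; the largest prime factor is 61.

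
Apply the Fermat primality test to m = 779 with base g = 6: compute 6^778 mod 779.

6^1 ≡ 6 (mod 779)
6^2 ≡ 6^2 = 36 ≡ 36 (mod 779)
6^4 ≡ 36^2 = 1296 ≡ 517 (mod 779)
6^8 ≡ 517^2 = 267289 ≡ 92 (mod 779)
6^16 ≡ 92^2 = 8464 ≡ 674 (mod 779)
6^32 ≡ 674^2 = 454276 ≡ 119 (mod 779)
6^64 ≡ 119^2 = 14161 ≡ 139 (mod 779)
6^128 ≡ 139^2 = 19321 ≡ 625 (mod 779)
6^256 ≡ 625^2 = 390625 ≡ 346 (mod 779)
6^512 ≡ 346^2 = 119716 ≡ 529 (mod 779)
778 = 512 + 256 + 8 + 2 in binary powers of 2.
So 6^778 ≡ 529 · 346 · 92 · 36 ≡ 156 (mod 779).
Since 156 ≠ 1, base 6 is a Fermat witness: 779 is composite.

156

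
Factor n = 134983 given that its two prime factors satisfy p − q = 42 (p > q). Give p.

389

Since p = q + 42, we have 134983 = q(q + 42), so q² + 42q − 134983 = 0.
Discriminant: 42² + 4·134983 = 1764 + 539932 = 541696; √541696 = 736.
q = (−42 + 736)/2 = 347, and p = q + 42 = 389.
Check: 347 · 389 = 134983.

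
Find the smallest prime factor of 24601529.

24601529 is odd.
Digit sum 29, not divisible by 3.
Ends in 9: not divisible by 5.
7: 24601529 = 7·3514504 + 1
11: 24601529 = 11·2236502 + 7
13: 24601529 = 13·1892425 + 4
17: 24601529 = 17·1447148 + 13
19: 24601529 = 19·1294817 + 6
23: 24601529 = 23·1069631 + 16
29: 24601529 = 29·848328 + 17
31: 24601529 = 31·793597 + 22
37: 24601529 = 37·664906 + 7
41: 24601529 = 41·600037 + 12
43: 24601529 = 43·572128 + 25
47: 24601529 = 47·523436 + 37
53: 24601529 = 53·464179 + 42
59: 24601529 = 59·416975 + 4
61: 24601529 = 61·403303 + 46
67: 24601529 = 67·367187

67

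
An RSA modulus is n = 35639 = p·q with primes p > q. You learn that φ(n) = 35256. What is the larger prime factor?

227

φ(n) = (p−1)(q−1) = n − (p+q) + 1, so p + q = 35639 − 35256 + 1 = 384.
p and q are the roots of t² − 384t + 35639 = 0.
Discriminant: 384² − 4·35639 = 147456 − 142556 = 4900; √4900 = 70.
q = (384 − 70)/2 = 157, p = (384 + 70)/2 = 227.
Check: 157 · 227 = 35639.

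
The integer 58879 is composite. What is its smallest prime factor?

97

58879 is odd.
Digit sum 37, not divisible by 3.
Ends in 9: not divisible by 5.
7: 58879 = 7·8411 + 2
11: 58879 = 11·5352 + 7
13: 58879 = 13·4529 + 2
17: 58879 = 17·3463 + 8
19: 58879 = 19·3098 + 17
23: 58879 = 23·2559 + 22
29: 58879 = 29·2030 + 9
31: 58879 = 31·1899 + 10
37: 58879 = 37·1591 + 12
41: 58879 = 41·1436 + 3
43: 58879 = 43·1369 + 12
47: 58879 = 47·1252 + 35
53: 58879 = 53·1110 + 49
59: 58879 = 59·997 + 56
61: 58879 = 61·965 + 14
67: 58879 = 67·878 + 53
71: 58879 = 71·829 + 20
73: 58879 = 73·806 + 41
79: 58879 = 79·745 + 24
83: 58879 = 83·709 + 32
89: 58879 = 89·661 + 50
97: 58879 = 97·607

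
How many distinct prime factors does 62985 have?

62985 = 3 · 20995
20995 = 5 · 4199
4199 = 13 · 323
323 = 17 · 19
62985 = 3 · 5 · 13 · 17 · 19, which has 5 distinct prime factors.

5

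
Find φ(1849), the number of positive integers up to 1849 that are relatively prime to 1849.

1806

Factor: 1849 = 43^2.
φ(1849) = 43^1·(43−1) = 1806.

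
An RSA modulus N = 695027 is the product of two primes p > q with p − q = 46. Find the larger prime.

857

Since p = q + 46, we have 695027 = q(q + 46), so q² + 46q − 695027 = 0.
Discriminant: 46² + 4·695027 = 2116 + 2780108 = 2782224; √2782224 = 1668.
q = (−46 + 1668)/2 = 811, and p = q + 46 = 857.
Check: 811 · 857 = 695027.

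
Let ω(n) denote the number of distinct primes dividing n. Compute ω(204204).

6

204204 = 2^2 · 51051
51051 = 3 · 17017
17017 = 7 · 2431
2431 = 11 · 221
221 = 13 · 17
204204 = 2^2 · 3 · 7 · 11 · 13 · 17, which has 6 distinct prime factors.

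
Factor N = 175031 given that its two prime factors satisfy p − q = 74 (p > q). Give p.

457

Since p = q + 74, we have 175031 = q(q + 74), so q² + 74q − 175031 = 0.
Discriminant: 74² + 4·175031 = 5476 + 700124 = 705600; √705600 = 840.
q = (−74 + 840)/2 = 383, and p = q + 74 = 457.
Check: 383 · 457 = 175031.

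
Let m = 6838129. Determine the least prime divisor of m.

6838129 is odd.
Digit sum 37, not divisible by 3.
Ends in 9: not divisible by 5.
7: 6838129 = 7·976875 + 4
11: 6838129 = 11·621648 + 1
13: 6838129 = 13·526009 + 12
17: 6838129 = 17·402242 + 15
19: 6838129 = 19·359901 + 10
23: 6838129 = 23·297309 + 22
29: 6838129 = 29·235797 + 16
31: 6838129 = 31·220584 + 25
37: 6838129 = 37·184814 + 11
41: 6838129 = 41·166783 + 26
43: 6838129 = 43·159026 + 11
47: 6838129 = 47·145492 + 5
53: 6838129 = 53·129021 + 16
59: 6838129 = 59·115900 + 29
61: 6838129 = 61·112100 + 29
67: 6838129 = 67·102061 + 42
71: 6838129 = 71·96311 + 48
73: 6838129 = 73·93673

73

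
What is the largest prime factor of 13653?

13653 = 3 · 4551
4551 = 3 · 1517
1517 = 37 · 41
41 is prime.
So 13653 = 3^2 · 37 · 41; the largest prime factor is 41.

41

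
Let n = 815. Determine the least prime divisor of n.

815 is odd.
Digit sum 14, not divisible by 3.
Ends in 5: divisible by 5.

5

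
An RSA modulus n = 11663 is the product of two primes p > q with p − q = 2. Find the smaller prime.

Since p = q + 2, we have 11663 = q(q + 2), so q² + 2q − 11663 = 0.
Discriminant: 2² + 4·11663 = 4 + 46652 = 46656; √46656 = 216.
q = (−2 + 216)/2 = 107, and p = q + 2 = 109.
Check: 107 · 109 = 11663.

107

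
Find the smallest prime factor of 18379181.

18379181 is odd.
Digit sum 38, not divisible by 3.
Ends in 1: not divisible by 5.
7: 18379181 = 7·2625597 + 2
11: 18379181 = 11·1670834 + 7
13: 18379181 = 13·1413783 + 2
17: 18379181 = 17·1081128 + 5
19: 18379181 = 19·967325 + 6
23: 18379181 = 23·799094 + 19
29: 18379181 = 29·633764 + 25
31: 18379181 = 31·592876 + 25
37: 18379181 = 37·496734 + 23
41: 18379181 = 41·448272 + 29
43: 18379181 = 43·427422 + 35
47: 18379181 = 47·391046 + 19
53: 18379181 = 53·346777

53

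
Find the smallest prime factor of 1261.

13

1261 is odd.
Digit sum 10, not divisible by 3.
Ends in 1: not divisible by 5.
7: 1261 = 7·180 + 1
11: 1261 = 11·114 + 7
13: 1261 = 13·97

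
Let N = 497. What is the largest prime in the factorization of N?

71

497 = 7 · 71
71 is prime.
So 497 = 7 · 71; the largest prime factor is 71.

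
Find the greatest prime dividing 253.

23

253 = 11 · 23
23 is prime.
So 253 = 11 · 23; the largest prime factor is 23.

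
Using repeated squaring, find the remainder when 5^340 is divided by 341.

67

5^1 ≡ 5 (mod 341)
5^2 ≡ 5^2 = 25 ≡ 25 (mod 341)
5^4 ≡ 25^2 = 625 ≡ 284 (mod 341)
5^8 ≡ 284^2 = 80656 ≡ 180 (mod 341)
5^16 ≡ 180^2 = 32400 ≡ 5 (mod 341)
5^32 ≡ 5^2 = 25 ≡ 25 (mod 341)
5^64 ≡ 25^2 = 625 ≡ 284 (mod 341)
5^128 ≡ 284^2 = 80656 ≡ 180 (mod 341)
5^256 ≡ 180^2 = 32400 ≡ 5 (mod 341)
340 = 256 + 64 + 16 + 4 in binary powers of 2.
So 5^340 ≡ 5 · 284 · 5 · 284 ≡ 67 (mod 341).
Since 67 ≠ 1, base 5 is a Fermat witness: 341 is composite.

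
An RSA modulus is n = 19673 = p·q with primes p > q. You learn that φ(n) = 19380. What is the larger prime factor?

φ(n) = (p−1)(q−1) = n − (p+q) + 1, so p + q = 19673 − 19380 + 1 = 294.
p and q are the roots of t² − 294t + 19673 = 0.
Discriminant: 294² − 4·19673 = 86436 − 78692 = 7744; √7744 = 88.
q = (294 − 88)/2 = 103, p = (294 + 88)/2 = 191.
Check: 103 · 191 = 19673.

191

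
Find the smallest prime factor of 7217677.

79

7217677 is odd.
Digit sum 37, not divisible by 3.
Ends in 7: not divisible by 5.
7: 7217677 = 7·1031096 + 5
11: 7217677 = 11·656152 + 5
13: 7217677 = 13·555205 + 12
17: 7217677 = 17·424569 + 4
19: 7217677 = 19·379877 + 14
23: 7217677 = 23·313812 + 1
29: 7217677 = 29·248885 + 12
31: 7217677 = 31·232828 + 9
37: 7217677 = 37·195072 + 13
41: 7217677 = 41·176040 + 37
43: 7217677 = 43·167852 + 41
47: 7217677 = 47·153567 + 28
53: 7217677 = 53·136182 + 31
59: 7217677 = 59·122333 + 30
61: 7217677 = 61·118322 + 35
67: 7217677 = 67·107726 + 35
71: 7217677 = 71·101657 + 30
73: 7217677 = 73·98872 + 21
79: 7217677 = 79·91363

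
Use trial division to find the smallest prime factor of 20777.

79

20777 is odd.
Digit sum 23, not divisible by 3.
Ends in 7: not divisible by 5.
7: 20777 = 7·2968 + 1
11: 20777 = 11·1888 + 9
13: 20777 = 13·1598 + 3
17: 20777 = 17·1222 + 3
19: 20777 = 19·1093 + 10
23: 20777 = 23·903 + 8
29: 20777 = 29·716 + 13
31: 20777 = 31·670 + 7
37: 20777 = 37·561 + 20
41: 20777 = 41·506 + 31
43: 20777 = 43·483 + 8
47: 20777 = 47·442 + 3
53: 20777 = 53·392 + 1
59: 20777 = 59·352 + 9
61: 20777 = 61·340 + 37
67: 20777 = 67·310 + 7
71: 20777 = 71·292 + 45
73: 20777 = 73·284 + 45
79: 20777 = 79·263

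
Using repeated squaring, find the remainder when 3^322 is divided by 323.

264

3^1 ≡ 3 (mod 323)
3^2 ≡ 3^2 = 9 ≡ 9 (mod 323)
3^4 ≡ 9^2 = 81 ≡ 81 (mod 323)
3^8 ≡ 81^2 = 6561 ≡ 101 (mod 323)
3^16 ≡ 101^2 = 10201 ≡ 188 (mod 323)
3^32 ≡ 188^2 = 35344 ≡ 137 (mod 323)
3^64 ≡ 137^2 = 18769 ≡ 35 (mod 323)
3^128 ≡ 35^2 = 1225 ≡ 256 (mod 323)
3^256 ≡ 256^2 = 65536 ≡ 290 (mod 323)
322 = 256 + 64 + 2 in binary powers of 2.
So 3^322 ≡ 290 · 35 · 9 ≡ 264 (mod 323).
Since 264 ≠ 1, base 3 is a Fermat witness: 323 is composite.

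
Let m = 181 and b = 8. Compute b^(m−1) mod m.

8^1 ≡ 8 (mod 181)
8^2 ≡ 8^2 = 64 ≡ 64 (mod 181)
8^4 ≡ 64^2 = 4096 ≡ 114 (mod 181)
8^8 ≡ 114^2 = 12996 ≡ 145 (mod 181)
8^16 ≡ 145^2 = 21025 ≡ 29 (mod 181)
8^32 ≡ 29^2 = 841 ≡ 117 (mod 181)
8^64 ≡ 117^2 = 13689 ≡ 114 (mod 181)
8^128 ≡ 114^2 = 12996 ≡ 145 (mod 181)
180 = 128 + 32 + 16 + 4 in binary powers of 2.
So 8^180 ≡ 145 · 117 · 29 · 114 ≡ 1 (mod 181).
Since the result is 1, base 8 gives no evidence that 181 is composite.

1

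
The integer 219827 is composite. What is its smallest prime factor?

17

219827 is odd.
Digit sum 29, not divisible by 3.
Ends in 7: not divisible by 5.
7: 219827 = 7·31403 + 6
11: 219827 = 11·19984 + 3
13: 219827 = 13·16909 + 10
17: 219827 = 17·12931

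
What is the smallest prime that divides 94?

94 is even: 2 divides it.

2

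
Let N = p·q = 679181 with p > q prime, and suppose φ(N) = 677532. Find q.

787

φ(n) = (p−1)(q−1) = n − (p+q) + 1, so p + q = 679181 − 677532 + 1 = 1650.
p and q are the roots of t² − 1650t + 679181 = 0.
Discriminant: 1650² − 4·679181 = 2722500 − 2716724 = 5776; √5776 = 76.
q = (1650 − 76)/2 = 787, p = (1650 + 76)/2 = 863.
Check: 787 · 863 = 679181.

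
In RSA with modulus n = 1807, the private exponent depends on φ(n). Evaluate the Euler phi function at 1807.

Factor: 1807 = 13 · 139.
φ(1807) = (13−1) · (139−1) = 12 · 138 = 1656.

1656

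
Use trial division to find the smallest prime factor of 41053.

61

41053 is odd.
Digit sum 13, not divisible by 3.
Ends in 3: not divisible by 5.
7: 41053 = 7·5864 + 5
11: 41053 = 11·3732 + 1
13: 41053 = 13·3157 + 12
17: 41053 = 17·2414 + 15
19: 41053 = 19·2160 + 13
23: 41053 = 23·1784 + 21
29: 41053 = 29·1415 + 18
31: 41053 = 31·1324 + 9
37: 41053 = 37·1109 + 20
41: 41053 = 41·1001 + 12
43: 41053 = 43·954 + 31
47: 41053 = 47·873 + 22
53: 41053 = 53·774 + 31
59: 41053 = 59·695 + 48
61: 41053 = 61·673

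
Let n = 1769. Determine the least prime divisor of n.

29

1769 is odd.
Digit sum 23, not divisible by 3.
Ends in 9: not divisible by 5.
7: 1769 = 7·252 + 5
11: 1769 = 11·160 + 9
13: 1769 = 13·136 + 1
17: 1769 = 17·104 + 1
19: 1769 = 19·93 + 2
23: 1769 = 23·76 + 21
29: 1769 = 29·61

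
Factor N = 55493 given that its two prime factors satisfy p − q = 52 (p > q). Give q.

211

Since p = q + 52, we have 55493 = q(q + 52), so q² + 52q − 55493 = 0.
Discriminant: 52² + 4·55493 = 2704 + 221972 = 224676; √224676 = 474.
q = (−52 + 474)/2 = 211, and p = q + 52 = 263.
Check: 211 · 263 = 55493.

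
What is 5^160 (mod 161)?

100

5^1 ≡ 5 (mod 161)
5^2 ≡ 5^2 = 25 ≡ 25 (mod 161)
5^4 ≡ 25^2 = 625 ≡ 142 (mod 161)
5^8 ≡ 142^2 = 20164 ≡ 39 (mod 161)
5^16 ≡ 39^2 = 1521 ≡ 72 (mod 161)
5^32 ≡ 72^2 = 5184 ≡ 32 (mod 161)
5^64 ≡ 32^2 = 1024 ≡ 58 (mod 161)
5^128 ≡ 58^2 = 3364 ≡ 144 (mod 161)
160 = 128 + 32 in binary powers of 2.
So 5^160 ≡ 144 · 32 ≡ 100 (mod 161).
Since 100 ≠ 1, base 5 is a Fermat witness: 161 is composite.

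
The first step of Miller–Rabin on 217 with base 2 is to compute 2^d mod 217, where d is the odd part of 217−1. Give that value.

190

217 − 1 = 216 = 2^3 · 27, so d = 27.
2^1 ≡ 2 (mod 217)
2^2 ≡ 2^2 = 4 ≡ 4 (mod 217)
2^4 ≡ 4^2 = 16 ≡ 16 (mod 217)
2^8 ≡ 16^2 = 256 ≡ 39 (mod 217)
2^16 ≡ 39^2 = 1521 ≡ 2 (mod 217)
27 = 16 + 8 + 2 + 1 in binary powers of 2.
So 2^27 ≡ 2 · 39 · 4 · 2 ≡ 190 (mod 217).
Squaring chain: 190 → 78 → 8; never reaches −1, so base 2 is a Miller–Rabin witness that 217 is composite.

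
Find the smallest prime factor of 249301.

13

249301 is odd.
Digit sum 19, not divisible by 3.
Ends in 1: not divisible by 5.
7: 249301 = 7·35614 + 3
11: 249301 = 11·22663 + 8
13: 249301 = 13·19177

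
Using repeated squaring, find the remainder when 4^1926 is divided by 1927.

1390

4^1 ≡ 4 (mod 1927)
4^2 ≡ 4^2 = 16 ≡ 16 (mod 1927)
4^4 ≡ 16^2 = 256 ≡ 256 (mod 1927)
4^8 ≡ 256^2 = 65536 ≡ 18 (mod 1927)
4^16 ≡ 18^2 = 324 ≡ 324 (mod 1927)
4^32 ≡ 324^2 = 104976 ≡ 918 (mod 1927)
4^64 ≡ 918^2 = 842724 ≡ 625 (mod 1927)
4^128 ≡ 625^2 = 390625 ≡ 1371 (mod 1927)
4^256 ≡ 1371^2 = 1879641 ≡ 816 (mod 1927)
4^512 ≡ 816^2 = 665856 ≡ 1041 (mod 1927)
4^1024 ≡ 1041^2 = 1083681 ≡ 707 (mod 1927)
1926 = 1024 + 512 + 256 + 128 + 4 + 2 in binary powers of 2.
So 4^1926 ≡ 707 · 1041 · 816 · 1371 · 256 · 16 ≡ 1390 (mod 1927).
Since 1390 ≠ 1, base 4 is a Fermat witness: 1927 is composite.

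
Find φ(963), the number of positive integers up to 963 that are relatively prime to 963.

Factor: 963 = 3^2 · 107.
φ(963) = 3^1·(3−1) · (107−1) = 6 · 106 = 636.

636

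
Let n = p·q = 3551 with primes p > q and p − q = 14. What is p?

67

Since p = q + 14, we have 3551 = q(q + 14), so q² + 14q − 3551 = 0.
Discriminant: 14² + 4·3551 = 196 + 14204 = 14400; √14400 = 120.
q = (−14 + 120)/2 = 53, and p = q + 14 = 67.
Check: 53 · 67 = 3551.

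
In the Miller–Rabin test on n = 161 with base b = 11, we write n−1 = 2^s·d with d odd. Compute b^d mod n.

161 − 1 = 160 = 2^5 · 5, so d = 5.
11^1 ≡ 11 (mod 161)
11^2 ≡ 11^2 = 121 ≡ 121 (mod 161)
11^4 ≡ 121^2 = 14641 ≡ 151 (mod 161)
5 = 4 + 1 in binary powers of 2.
So 11^5 ≡ 151 · 11 ≡ 51 (mod 161).
Squaring chain: 51 → 25 → 142 → 39 → 72; never reaches −1, so base 11 is a Miller–Rabin witness that 161 is composite.

51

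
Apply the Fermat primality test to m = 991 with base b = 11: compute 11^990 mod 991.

11^1 ≡ 11 (mod 991)
11^2 ≡ 11^2 = 121 ≡ 121 (mod 991)
11^4 ≡ 121^2 = 14641 ≡ 767 (mod 991)
11^8 ≡ 767^2 = 588289 ≡ 626 (mod 991)
11^16 ≡ 626^2 = 391876 ≡ 431 (mod 991)
11^32 ≡ 431^2 = 185761 ≡ 444 (mod 991)
11^64 ≡ 444^2 = 197136 ≡ 918 (mod 991)
11^128 ≡ 918^2 = 842724 ≡ 374 (mod 991)
11^256 ≡ 374^2 = 139876 ≡ 145 (mod 991)
11^512 ≡ 145^2 = 21025 ≡ 214 (mod 991)
990 = 512 + 256 + 128 + 64 + 16 + 8 + 4 + 2 in binary powers of 2.
So 11^990 ≡ 214 · 145 · 374 · 918 · 431 · 626 · 767 · 121 ≡ 1 (mod 991).
Since the result is 1, base 11 gives no evidence that 991 is composite.

1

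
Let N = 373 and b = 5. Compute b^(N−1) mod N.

5^1 ≡ 5 (mod 373)
5^2 ≡ 5^2 = 25 ≡ 25 (mod 373)
5^4 ≡ 25^2 = 625 ≡ 252 (mod 373)
5^8 ≡ 252^2 = 63504 ≡ 94 (mod 373)
5^16 ≡ 94^2 = 8836 ≡ 257 (mod 373)
5^32 ≡ 257^2 = 66049 ≡ 28 (mod 373)
5^64 ≡ 28^2 = 784 ≡ 38 (mod 373)
5^128 ≡ 38^2 = 1444 ≡ 325 (mod 373)
5^256 ≡ 325^2 = 105625 ≡ 66 (mod 373)
372 = 256 + 64 + 32 + 16 + 4 in binary powers of 2.
So 5^372 ≡ 66 · 38 · 28 · 257 · 252 ≡ 1 (mod 373).
Since the result is 1, base 5 gives no evidence that 373 is composite.

1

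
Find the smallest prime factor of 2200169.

59

2200169 is odd.
Digit sum 20, not divisible by 3.
Ends in 9: not divisible by 5.
7: 2200169 = 7·314309 + 6
11: 2200169 = 11·200015 + 4
13: 2200169 = 13·169243 + 10
17: 2200169 = 17·129421 + 12
19: 2200169 = 19·115798 + 7
23: 2200169 = 23·95659 + 12
29: 2200169 = 29·75867 + 26
31: 2200169 = 31·70973 + 6
37: 2200169 = 37·59464 + 1
41: 2200169 = 41·53662 + 27
43: 2200169 = 43·51166 + 31
47: 2200169 = 47·46812 + 5
53: 2200169 = 53·41512 + 33
59: 2200169 = 59·37291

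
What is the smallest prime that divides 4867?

4867 is odd.
Digit sum 25, not divisible by 3.
Ends in 7: not divisible by 5.
7: 4867 = 7·695 + 2
11: 4867 = 11·442 + 5
13: 4867 = 13·374 + 5
17: 4867 = 17·286 + 5
19: 4867 = 19·256 + 3
23: 4867 = 23·211 + 14
29: 4867 = 29·167 + 24
31: 4867 = 31·157

31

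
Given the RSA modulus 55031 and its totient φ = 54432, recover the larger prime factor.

φ(n) = (p−1)(q−1) = n − (p+q) + 1, so p + q = 55031 − 54432 + 1 = 600.
p and q are the roots of t² − 600t + 55031 = 0.
Discriminant: 600² − 4·55031 = 360000 − 220124 = 139876; √139876 = 374.
q = (600 − 374)/2 = 113, p = (600 + 374)/2 = 487.
Check: 113 · 487 = 55031.

487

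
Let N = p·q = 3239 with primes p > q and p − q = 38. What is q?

41

Since p = q + 38, we have 3239 = q(q + 38), so q² + 38q − 3239 = 0.
Discriminant: 38² + 4·3239 = 1444 + 12956 = 14400; √14400 = 120.
q = (−38 + 120)/2 = 41, and p = q + 38 = 79.
Check: 41 · 79 = 3239.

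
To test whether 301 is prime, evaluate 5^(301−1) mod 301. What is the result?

274

5^1 ≡ 5 (mod 301)
5^2 ≡ 5^2 = 25 ≡ 25 (mod 301)
5^4 ≡ 25^2 = 625 ≡ 23 (mod 301)
5^8 ≡ 23^2 = 529 ≡ 228 (mod 301)
5^16 ≡ 228^2 = 51984 ≡ 212 (mod 301)
5^32 ≡ 212^2 = 44944 ≡ 95 (mod 301)
5^64 ≡ 95^2 = 9025 ≡ 296 (mod 301)
5^128 ≡ 296^2 = 87616 ≡ 25 (mod 301)
5^256 ≡ 25^2 = 625 ≡ 23 (mod 301)
300 = 256 + 32 + 8 + 4 in binary powers of 2.
So 5^300 ≡ 23 · 95 · 228 · 23 ≡ 274 (mod 301).
Since 274 ≠ 1, base 5 is a Fermat witness: 301 is composite.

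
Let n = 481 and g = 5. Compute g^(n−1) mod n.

5^1 ≡ 5 (mod 481)
5^2 ≡ 5^2 = 25 ≡ 25 (mod 481)
5^4 ≡ 25^2 = 625 ≡ 144 (mod 481)
5^8 ≡ 144^2 = 20736 ≡ 53 (mod 481)
5^16 ≡ 53^2 = 2809 ≡ 404 (mod 481)
5^32 ≡ 404^2 = 163216 ≡ 157 (mod 481)
5^64 ≡ 157^2 = 24649 ≡ 118 (mod 481)
5^128 ≡ 118^2 = 13924 ≡ 456 (mod 481)
5^256 ≡ 456^2 = 207936 ≡ 144 (mod 481)
480 = 256 + 128 + 64 + 32 in binary powers of 2.
So 5^480 ≡ 144 · 456 · 118 · 157 ≡ 417 (mod 481).
Since 417 ≠ 1, base 5 is a Fermat witness: 481 is composite.

417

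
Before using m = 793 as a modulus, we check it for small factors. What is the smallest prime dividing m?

13

793 is odd.
Digit sum 19, not divisible by 3.
Ends in 3: not divisible by 5.
7: 793 = 7·113 + 2
11: 793 = 11·72 + 1
13: 793 = 13·61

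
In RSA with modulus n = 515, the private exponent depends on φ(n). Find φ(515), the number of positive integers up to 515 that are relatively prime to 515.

408

Factor: 515 = 5 · 103.
φ(515) = (5−1) · (103−1) = 4 · 102 = 408.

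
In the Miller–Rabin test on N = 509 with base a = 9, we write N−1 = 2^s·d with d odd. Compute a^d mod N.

509 − 1 = 508 = 2^2 · 127, so d = 127.
9^1 ≡ 9 (mod 509)
9^2 ≡ 9^2 = 81 ≡ 81 (mod 509)
9^4 ≡ 81^2 = 6561 ≡ 453 (mod 509)
9^8 ≡ 453^2 = 205209 ≡ 82 (mod 509)
9^16 ≡ 82^2 = 6724 ≡ 107 (mod 509)
9^32 ≡ 107^2 = 11449 ≡ 251 (mod 509)
9^64 ≡ 251^2 = 63001 ≡ 394 (mod 509)
127 = 64 + 32 + 16 + 8 + 4 + 2 + 1 in binary powers of 2.
So 9^127 ≡ 394 · 251 · 107 · 82 · 453 · 81 · 9 ≡ 508 (mod 509).
Since 9^d ≡ 508 (mod 509), base 9 does not prove 509 composite.

508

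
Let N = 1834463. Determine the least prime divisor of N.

1834463 is odd.
Digit sum 29, not divisible by 3.
Ends in 3: not divisible by 5.
7: 1834463 = 7·262066 + 1
11: 1834463 = 11·166769 + 4
13: 1834463 = 13·141112 + 7
17: 1834463 = 17·107909 + 10
19: 1834463 = 19·96550 + 13
23: 1834463 = 23·79759 + 6
29: 1834463 = 29·63257 + 10
31: 1834463 = 31·59176 + 7
37: 1834463 = 37·49580 + 3
41: 1834463 = 41·44743

41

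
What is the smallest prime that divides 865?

865 is odd.
Digit sum 19, not divisible by 3.
Ends in 5: divisible by 5.

5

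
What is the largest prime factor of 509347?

97

509347 = 59 · 8633
8633 = 89 · 97
97 is prime.
So 509347 = 59 · 89 · 97; the largest prime factor is 97.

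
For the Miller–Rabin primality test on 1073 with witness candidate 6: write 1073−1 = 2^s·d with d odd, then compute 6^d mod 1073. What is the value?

1073 − 1 = 1072 = 2^4 · 67, so d = 67.
6^1 ≡ 6 (mod 1073)
6^2 ≡ 6^2 = 36 ≡ 36 (mod 1073)
6^4 ≡ 36^2 = 1296 ≡ 223 (mod 1073)
6^8 ≡ 223^2 = 49729 ≡ 371 (mod 1073)
6^16 ≡ 371^2 = 137641 ≡ 297 (mod 1073)
6^32 ≡ 297^2 = 88209 ≡ 223 (mod 1073)
6^64 ≡ 223^2 = 49729 ≡ 371 (mod 1073)
67 = 64 + 2 + 1 in binary powers of 2.
So 6^67 ≡ 371 · 36 · 6 ≡ 734 (mod 1073).
Squaring chain: 734 → 110 → 297 → 223; never reaches −1, so base 6 is a Miller–Rabin witness that 1073 is composite.

734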